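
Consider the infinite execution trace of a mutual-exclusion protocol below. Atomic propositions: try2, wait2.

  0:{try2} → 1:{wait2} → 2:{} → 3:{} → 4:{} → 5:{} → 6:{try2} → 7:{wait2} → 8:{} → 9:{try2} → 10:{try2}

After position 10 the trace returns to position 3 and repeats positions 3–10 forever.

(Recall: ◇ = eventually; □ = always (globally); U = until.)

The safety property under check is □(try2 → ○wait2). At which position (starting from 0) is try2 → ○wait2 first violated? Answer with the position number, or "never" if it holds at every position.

9

Check try2 → ○wait2 at each position in order: 0 ✓, 1 ✓, 2 ✓, 3 ✓, 4 ✓, 5 ✓, 6 ✓, 7 ✓, 8 ✓.
At position 9 the labels are {try2} and the next position 10 has {try2}, so try2 → ○wait2 is false there. This is the first violation.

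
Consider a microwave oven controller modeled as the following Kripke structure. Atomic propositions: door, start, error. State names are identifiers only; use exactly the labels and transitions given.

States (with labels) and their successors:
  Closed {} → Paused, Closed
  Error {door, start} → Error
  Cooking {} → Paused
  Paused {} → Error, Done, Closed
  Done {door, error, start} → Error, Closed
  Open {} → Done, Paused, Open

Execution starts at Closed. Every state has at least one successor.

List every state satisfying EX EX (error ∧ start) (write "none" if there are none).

States satisfying EX (error ∧ start): {Paused, Open}.
States satisfying EX EX (error ∧ start): {Closed, Cooking, Open}.

{Closed, Cooking, Open}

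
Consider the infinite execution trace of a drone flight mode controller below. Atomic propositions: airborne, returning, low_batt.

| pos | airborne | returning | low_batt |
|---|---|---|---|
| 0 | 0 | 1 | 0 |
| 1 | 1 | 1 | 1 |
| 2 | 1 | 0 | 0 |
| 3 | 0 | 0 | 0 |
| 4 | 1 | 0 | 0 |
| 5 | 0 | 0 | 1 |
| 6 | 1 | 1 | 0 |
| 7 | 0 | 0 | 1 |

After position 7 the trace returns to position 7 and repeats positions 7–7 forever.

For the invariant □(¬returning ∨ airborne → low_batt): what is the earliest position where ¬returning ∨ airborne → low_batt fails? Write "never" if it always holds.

2

Check ¬returning ∨ airborne → low_batt at each position in order: 0 ✓, 1 ✓.
At position 2 the labels are {airborne}, so ¬returning ∨ airborne → low_batt is false there. This is the first violation.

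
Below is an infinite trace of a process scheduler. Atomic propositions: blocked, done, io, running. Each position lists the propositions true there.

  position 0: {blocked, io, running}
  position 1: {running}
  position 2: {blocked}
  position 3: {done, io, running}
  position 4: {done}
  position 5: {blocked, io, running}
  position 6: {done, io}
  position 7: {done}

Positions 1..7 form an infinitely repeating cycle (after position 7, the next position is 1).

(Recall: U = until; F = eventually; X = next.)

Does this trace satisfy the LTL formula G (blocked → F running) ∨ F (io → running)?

blocked → F running holds at every position 0..7, and those are all positions ever visited, so G (blocked → F running) holds.
Positions where blocked holds: 0, 2, 5.
Check F running at each: 0→ok, 2→ok, 5→ok.
io → running holds at position 0, which is reachable from 0, so F (io → running) holds.
At position 0: G (blocked → F running) is true; F (io → running) is true; so G (blocked → F running) ∨ F (io → running) is true.

Holds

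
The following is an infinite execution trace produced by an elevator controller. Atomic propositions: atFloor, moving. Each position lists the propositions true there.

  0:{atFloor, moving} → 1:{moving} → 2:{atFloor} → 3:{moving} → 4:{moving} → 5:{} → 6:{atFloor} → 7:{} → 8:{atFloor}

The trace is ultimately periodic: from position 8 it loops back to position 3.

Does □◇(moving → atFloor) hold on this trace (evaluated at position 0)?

Satisfied

◇(moving → atFloor) holds at every position 0..8, and those are all positions ever visited, so □◇(moving → atFloor) holds.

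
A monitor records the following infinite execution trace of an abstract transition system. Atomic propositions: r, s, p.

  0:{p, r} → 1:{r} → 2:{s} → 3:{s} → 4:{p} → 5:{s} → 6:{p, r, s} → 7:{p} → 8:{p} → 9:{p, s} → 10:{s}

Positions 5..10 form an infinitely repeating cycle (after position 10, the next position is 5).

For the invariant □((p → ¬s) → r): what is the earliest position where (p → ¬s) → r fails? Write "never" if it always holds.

Check (p → ¬s) → r at each position in order: 0 ✓, 1 ✓.
At position 2 the labels are {s}, so (p → ¬s) → r is false there. This is the first violation.

2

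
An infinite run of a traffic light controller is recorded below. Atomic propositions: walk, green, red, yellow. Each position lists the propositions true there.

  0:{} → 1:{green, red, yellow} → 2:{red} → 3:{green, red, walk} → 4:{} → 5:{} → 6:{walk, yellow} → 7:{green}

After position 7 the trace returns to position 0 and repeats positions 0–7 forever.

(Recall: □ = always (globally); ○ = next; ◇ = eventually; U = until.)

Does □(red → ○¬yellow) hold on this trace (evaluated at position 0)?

red → ○¬yellow holds at every position 0..7, and those are all positions ever visited, so □(red → ○¬yellow) holds.
Positions where red holds: 1, 2, 3.
Check ○¬yellow at each: 1→ok, 2→ok, 3→ok.

Satisfied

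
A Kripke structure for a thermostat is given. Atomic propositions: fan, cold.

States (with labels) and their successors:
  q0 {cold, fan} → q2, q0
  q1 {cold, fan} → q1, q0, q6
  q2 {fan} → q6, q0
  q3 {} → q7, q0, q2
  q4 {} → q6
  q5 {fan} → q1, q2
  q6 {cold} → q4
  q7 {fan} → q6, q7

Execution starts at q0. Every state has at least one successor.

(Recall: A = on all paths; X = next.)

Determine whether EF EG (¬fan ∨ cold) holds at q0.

States satisfying EG (¬fan ∨ cold): {q0, q1, q3, q4, q6}.
States satisfying EF EG (¬fan ∨ cold): {q0, q1, q2, q3, q4, q5, q6, q7}.
Some path from q0 reaches a state where EG (¬fan ∨ cold) holds.
q0 ∈ Sat(EF EG (¬fan ∨ cold)).

Holds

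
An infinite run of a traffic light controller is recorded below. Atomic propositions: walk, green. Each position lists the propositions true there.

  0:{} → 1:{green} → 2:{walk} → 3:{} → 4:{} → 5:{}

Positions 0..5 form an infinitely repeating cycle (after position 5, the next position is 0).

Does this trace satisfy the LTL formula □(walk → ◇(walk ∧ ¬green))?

walk → ◇(walk ∧ ¬green) holds at every position 0..5, and those are all positions ever visited, so □(walk → ◇(walk ∧ ¬green)) holds.
Positions where walk holds: 2.
Check ◇(walk ∧ ¬green) at each: 2→ok.

Satisfied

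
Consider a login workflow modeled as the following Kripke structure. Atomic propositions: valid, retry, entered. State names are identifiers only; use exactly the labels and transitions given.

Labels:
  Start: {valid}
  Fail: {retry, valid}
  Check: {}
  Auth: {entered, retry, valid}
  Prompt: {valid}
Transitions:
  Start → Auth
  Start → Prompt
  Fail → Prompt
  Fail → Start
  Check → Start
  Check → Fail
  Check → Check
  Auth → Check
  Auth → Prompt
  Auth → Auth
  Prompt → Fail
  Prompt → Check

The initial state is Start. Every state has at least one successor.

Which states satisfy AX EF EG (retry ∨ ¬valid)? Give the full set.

{Start, Fail, Check, Auth, Prompt}

States satisfying EF EG (retry ∨ ¬valid): {Start, Fail, Check, Auth, Prompt}.
States satisfying AX EF EG (retry ∨ ¬valid): {Start, Fail, Check, Auth, Prompt}.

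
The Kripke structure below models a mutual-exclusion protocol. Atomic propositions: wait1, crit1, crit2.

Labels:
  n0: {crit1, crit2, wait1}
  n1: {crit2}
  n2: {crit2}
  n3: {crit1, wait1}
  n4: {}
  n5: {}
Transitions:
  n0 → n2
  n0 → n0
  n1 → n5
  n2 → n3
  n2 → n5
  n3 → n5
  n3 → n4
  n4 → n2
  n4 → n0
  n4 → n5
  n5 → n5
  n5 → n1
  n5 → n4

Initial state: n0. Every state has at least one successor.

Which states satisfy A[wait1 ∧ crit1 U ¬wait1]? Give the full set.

States satisfying wait1 ∧ crit1: {n0, n3}.
States satisfying ¬wait1: {n1, n2, n4, n5}.
States satisfying A[wait1 ∧ crit1 U ¬wait1]: {n1, n2, n3, n4, n5}.

{n1, n2, n3, n4, n5}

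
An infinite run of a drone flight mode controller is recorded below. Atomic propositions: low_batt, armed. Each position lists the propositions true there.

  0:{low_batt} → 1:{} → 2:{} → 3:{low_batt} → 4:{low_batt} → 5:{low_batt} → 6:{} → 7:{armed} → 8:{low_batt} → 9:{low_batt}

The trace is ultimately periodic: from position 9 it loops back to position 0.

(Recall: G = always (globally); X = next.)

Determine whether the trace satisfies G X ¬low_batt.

X ¬low_batt must hold at every position from 0 onward. It fails at position 2, so G X ¬low_batt is false.

Violated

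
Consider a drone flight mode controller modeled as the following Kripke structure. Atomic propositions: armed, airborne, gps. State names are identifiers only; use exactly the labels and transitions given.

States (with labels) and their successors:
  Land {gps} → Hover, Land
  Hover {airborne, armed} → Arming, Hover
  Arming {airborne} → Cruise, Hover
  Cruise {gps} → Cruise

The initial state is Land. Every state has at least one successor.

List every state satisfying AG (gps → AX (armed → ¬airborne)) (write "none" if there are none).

States satisfying gps → AX (armed → ¬airborne): {Hover, Arming, Cruise}.
States satisfying AG (gps → AX (armed → ¬airborne)): {Hover, Arming, Cruise}.

{Hover, Arming, Cruise}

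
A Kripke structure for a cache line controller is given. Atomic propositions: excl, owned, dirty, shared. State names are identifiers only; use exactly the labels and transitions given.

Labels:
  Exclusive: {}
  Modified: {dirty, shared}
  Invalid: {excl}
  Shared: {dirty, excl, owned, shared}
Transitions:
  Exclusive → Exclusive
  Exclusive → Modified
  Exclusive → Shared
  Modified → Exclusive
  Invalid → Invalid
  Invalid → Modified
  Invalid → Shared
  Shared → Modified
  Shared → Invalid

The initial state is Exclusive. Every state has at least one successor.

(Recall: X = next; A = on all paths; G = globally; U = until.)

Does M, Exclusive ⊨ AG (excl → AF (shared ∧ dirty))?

Violated

States satisfying excl → AF (shared ∧ dirty): {Exclusive, Modified, Shared}.
States satisfying AG (excl → AF (shared ∧ dirty)): ∅.
Invalid is reachable from Exclusive and violates excl → AF (shared ∧ dirty), so AG fails at Exclusive.
Exclusive ∉ Sat(AG (excl → AF (shared ∧ dirty))).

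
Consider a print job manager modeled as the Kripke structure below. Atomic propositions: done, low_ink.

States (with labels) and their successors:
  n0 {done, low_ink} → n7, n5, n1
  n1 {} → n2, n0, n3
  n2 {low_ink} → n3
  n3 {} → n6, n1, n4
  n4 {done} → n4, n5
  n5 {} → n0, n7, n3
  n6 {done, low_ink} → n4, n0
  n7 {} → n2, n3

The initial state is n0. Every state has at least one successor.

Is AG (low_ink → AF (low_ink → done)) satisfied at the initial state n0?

Yes

States satisfying low_ink → AF (low_ink → done): {n0, n1, n2, n3, n4, n5, n6, n7}.
States satisfying AG (low_ink → AF (low_ink → done)): {n0, n1, n2, n3, n4, n5, n6, n7}.
Every state reachable from n0 satisfies low_ink → AF (low_ink → done).
n0 ∈ Sat(AG (low_ink → AF (low_ink → done))).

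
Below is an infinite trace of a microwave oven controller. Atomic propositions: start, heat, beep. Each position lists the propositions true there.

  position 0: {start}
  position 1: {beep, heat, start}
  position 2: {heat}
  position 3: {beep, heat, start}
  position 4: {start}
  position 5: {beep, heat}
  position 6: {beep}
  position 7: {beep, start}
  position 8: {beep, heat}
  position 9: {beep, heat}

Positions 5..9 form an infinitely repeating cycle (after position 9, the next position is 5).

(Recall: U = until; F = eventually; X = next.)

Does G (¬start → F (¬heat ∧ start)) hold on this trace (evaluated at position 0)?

Satisfied

¬start → F (¬heat ∧ start) holds at every position 0..9, and those are all positions ever visited, so G (¬start → F (¬heat ∧ start)) holds.
Positions where ¬start holds: 2, 5, 6, 8, 9.
Check F (¬heat ∧ start) at each: 2→ok, 5→ok, 6→ok, 8→ok, 9→ok.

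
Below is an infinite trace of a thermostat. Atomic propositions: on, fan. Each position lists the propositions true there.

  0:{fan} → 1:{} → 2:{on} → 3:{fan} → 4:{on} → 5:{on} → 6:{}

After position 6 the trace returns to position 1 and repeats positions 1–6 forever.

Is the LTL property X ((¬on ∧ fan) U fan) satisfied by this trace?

The position after 0 is 1; (¬on ∧ fan) U fan is false there.

No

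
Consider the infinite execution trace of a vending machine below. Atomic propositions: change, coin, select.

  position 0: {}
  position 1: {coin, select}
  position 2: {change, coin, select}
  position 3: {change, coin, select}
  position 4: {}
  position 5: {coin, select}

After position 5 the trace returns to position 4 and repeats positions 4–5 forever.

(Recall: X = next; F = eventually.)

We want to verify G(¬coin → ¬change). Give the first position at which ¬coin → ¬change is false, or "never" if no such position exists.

¬coin → ¬change holds at every position 0..5, and those are all the positions the trace ever visits, so the invariant G(¬coin → ¬change) is never violated.

never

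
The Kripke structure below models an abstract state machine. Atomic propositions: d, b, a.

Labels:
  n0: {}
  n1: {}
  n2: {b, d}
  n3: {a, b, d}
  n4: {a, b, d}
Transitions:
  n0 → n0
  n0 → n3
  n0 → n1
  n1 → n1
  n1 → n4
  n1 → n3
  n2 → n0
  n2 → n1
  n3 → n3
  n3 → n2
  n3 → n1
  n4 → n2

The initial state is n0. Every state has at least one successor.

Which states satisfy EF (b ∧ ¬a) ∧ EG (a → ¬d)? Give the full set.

States satisfying b ∧ ¬a: {n2}.
States satisfying EF (b ∧ ¬a): {n0, n1, n2, n3, n4}.
States satisfying a → ¬d: {n0, n1, n2}.
States satisfying EG (a → ¬d): {n0, n1, n2}.
States satisfying EF (b ∧ ¬a) ∧ EG (a → ¬d): {n0, n1, n2}.

{n0, n1, n2}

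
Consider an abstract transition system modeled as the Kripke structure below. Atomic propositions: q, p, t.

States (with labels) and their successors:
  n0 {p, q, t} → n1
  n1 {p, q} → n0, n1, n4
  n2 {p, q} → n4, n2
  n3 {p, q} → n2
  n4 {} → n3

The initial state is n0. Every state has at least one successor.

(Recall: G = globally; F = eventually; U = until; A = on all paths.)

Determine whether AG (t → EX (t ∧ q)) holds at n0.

Violated

States satisfying t → EX (t ∧ q): {n1, n2, n3, n4}.
States satisfying AG (t → EX (t ∧ q)): {n2, n3, n4}.
n0 is reachable from n0 and violates t → EX (t ∧ q), so AG fails at n0.
n0 ∉ Sat(AG (t → EX (t ∧ q))).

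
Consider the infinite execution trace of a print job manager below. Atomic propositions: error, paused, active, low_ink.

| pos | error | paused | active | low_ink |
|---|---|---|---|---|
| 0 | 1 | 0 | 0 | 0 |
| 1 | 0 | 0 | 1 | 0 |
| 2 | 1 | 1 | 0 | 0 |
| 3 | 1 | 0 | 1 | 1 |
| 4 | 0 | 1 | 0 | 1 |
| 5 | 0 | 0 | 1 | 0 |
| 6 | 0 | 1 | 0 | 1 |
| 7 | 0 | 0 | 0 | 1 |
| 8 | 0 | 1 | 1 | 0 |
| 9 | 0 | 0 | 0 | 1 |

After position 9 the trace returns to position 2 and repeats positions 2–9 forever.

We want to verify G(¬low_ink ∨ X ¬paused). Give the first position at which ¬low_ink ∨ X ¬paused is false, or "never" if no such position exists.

Check ¬low_ink ∨ X ¬paused at each position in order: 0 ✓, 1 ✓, 2 ✓.
At position 3 the labels are {active, error, low_ink} and the next position 4 has {low_ink, paused}, so ¬low_ink ∨ X ¬paused is false there. This is the first violation.

3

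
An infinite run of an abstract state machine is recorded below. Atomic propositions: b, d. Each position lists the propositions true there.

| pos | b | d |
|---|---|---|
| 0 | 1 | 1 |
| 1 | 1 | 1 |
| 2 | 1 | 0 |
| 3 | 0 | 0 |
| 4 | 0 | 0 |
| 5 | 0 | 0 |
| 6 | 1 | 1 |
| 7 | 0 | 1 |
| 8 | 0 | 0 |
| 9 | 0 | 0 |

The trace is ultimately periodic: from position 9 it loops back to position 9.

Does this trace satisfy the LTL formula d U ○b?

Satisfied

Walking from position 0: ○b first holds at position 0, and d holds at every earlier position along the way, so d U ○b holds.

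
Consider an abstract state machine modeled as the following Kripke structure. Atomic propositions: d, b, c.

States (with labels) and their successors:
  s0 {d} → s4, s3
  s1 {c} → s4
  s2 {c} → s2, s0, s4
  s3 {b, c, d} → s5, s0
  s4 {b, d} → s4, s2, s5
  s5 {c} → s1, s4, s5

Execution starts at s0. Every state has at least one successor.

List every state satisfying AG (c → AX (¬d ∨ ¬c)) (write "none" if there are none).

{s0, s1, s2, s3, s4, s5}

States satisfying c → AX (¬d ∨ ¬c): {s0, s1, s2, s3, s4, s5}.
States satisfying AG (c → AX (¬d ∨ ¬c)): {s0, s1, s2, s3, s4, s5}.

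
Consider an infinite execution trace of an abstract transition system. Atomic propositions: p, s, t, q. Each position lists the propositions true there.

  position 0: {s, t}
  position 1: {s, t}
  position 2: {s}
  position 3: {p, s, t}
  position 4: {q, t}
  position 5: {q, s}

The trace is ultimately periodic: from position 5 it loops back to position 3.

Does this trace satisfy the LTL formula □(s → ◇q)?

Holds

s → ◇q holds at every position 0..5, and those are all positions ever visited, so □(s → ◇q) holds.
Positions where s holds: 0, 1, 2, 3, 5.
Check ◇q at each: 0→ok, 1→ok, 2→ok, 3→ok, 5→ok.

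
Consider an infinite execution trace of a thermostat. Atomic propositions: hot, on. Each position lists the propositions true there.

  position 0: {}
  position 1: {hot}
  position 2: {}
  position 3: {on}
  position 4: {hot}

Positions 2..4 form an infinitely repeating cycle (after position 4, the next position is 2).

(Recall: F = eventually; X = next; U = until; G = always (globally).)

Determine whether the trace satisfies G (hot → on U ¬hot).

Violated

hot → on U ¬hot must hold at every position from 0 onward. It fails at position 1, so G (hot → on U ¬hot) is false.
Positions where hot holds: 1, 4.
Check on U ¬hot at each: 1→fails, 4→fails.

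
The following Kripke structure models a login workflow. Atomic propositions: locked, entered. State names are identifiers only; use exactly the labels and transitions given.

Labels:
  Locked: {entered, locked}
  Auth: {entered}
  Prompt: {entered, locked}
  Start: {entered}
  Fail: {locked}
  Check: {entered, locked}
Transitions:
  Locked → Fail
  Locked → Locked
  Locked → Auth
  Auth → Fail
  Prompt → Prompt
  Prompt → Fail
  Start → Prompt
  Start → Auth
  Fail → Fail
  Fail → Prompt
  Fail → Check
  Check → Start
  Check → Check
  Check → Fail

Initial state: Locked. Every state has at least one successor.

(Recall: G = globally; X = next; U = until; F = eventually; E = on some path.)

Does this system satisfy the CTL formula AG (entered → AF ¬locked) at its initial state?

No

States satisfying entered → AF ¬locked: {Auth, Start, Fail}.
States satisfying AG (entered → AF ¬locked): ∅.
Check is reachable from Locked and violates entered → AF ¬locked, so AG fails at Locked.
Locked ∉ Sat(AG (entered → AF ¬locked)).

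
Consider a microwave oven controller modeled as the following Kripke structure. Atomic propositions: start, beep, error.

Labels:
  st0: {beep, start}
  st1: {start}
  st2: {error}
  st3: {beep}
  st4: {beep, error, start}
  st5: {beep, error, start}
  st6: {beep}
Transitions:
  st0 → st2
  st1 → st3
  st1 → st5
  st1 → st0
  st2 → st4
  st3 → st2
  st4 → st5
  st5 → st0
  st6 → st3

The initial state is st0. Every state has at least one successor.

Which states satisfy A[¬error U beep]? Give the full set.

{st0, st1, st3, st4, st5, st6}

States satisfying ¬error: {st0, st1, st3, st6}.
States satisfying beep: {st0, st3, st4, st5, st6}.
States satisfying A[¬error U beep]: {st0, st1, st3, st4, st5, st6}.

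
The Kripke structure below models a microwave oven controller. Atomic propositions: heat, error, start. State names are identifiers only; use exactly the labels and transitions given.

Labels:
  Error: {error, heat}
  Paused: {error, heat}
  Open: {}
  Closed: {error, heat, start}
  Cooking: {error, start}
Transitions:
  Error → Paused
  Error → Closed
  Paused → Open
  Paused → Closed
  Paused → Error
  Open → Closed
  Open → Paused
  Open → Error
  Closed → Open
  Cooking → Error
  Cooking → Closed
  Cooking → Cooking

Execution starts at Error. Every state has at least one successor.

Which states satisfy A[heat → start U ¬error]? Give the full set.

{Open, Closed}

States satisfying heat → start: {Open, Closed, Cooking}.
States satisfying ¬error: {Open}.
States satisfying A[heat → start U ¬error]: {Open, Closed}.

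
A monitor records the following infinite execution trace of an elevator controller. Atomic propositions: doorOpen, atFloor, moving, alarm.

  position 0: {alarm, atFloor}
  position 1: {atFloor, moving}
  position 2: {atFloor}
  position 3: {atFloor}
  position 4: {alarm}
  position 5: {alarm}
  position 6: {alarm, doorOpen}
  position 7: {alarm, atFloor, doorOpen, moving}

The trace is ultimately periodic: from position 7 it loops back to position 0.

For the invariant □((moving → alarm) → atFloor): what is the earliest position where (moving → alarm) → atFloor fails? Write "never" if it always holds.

4

Check (moving → alarm) → atFloor at each position in order: 0 ✓, 1 ✓, 2 ✓, 3 ✓.
At position 4 the labels are {alarm}, so (moving → alarm) → atFloor is false there. This is the first violation.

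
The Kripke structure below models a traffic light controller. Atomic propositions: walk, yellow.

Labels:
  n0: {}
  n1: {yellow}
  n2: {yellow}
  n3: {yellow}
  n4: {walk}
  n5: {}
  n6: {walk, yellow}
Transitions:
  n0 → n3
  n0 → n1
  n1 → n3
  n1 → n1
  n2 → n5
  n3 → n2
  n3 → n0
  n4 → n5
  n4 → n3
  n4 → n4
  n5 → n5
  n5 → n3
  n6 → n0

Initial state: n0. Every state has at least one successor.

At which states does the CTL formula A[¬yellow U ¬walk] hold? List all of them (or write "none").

States satisfying ¬yellow: {n0, n4, n5}.
States satisfying ¬walk: {n0, n1, n2, n3, n5}.
States satisfying A[¬yellow U ¬walk]: {n0, n1, n2, n3, n5}.

{n0, n1, n2, n3, n5}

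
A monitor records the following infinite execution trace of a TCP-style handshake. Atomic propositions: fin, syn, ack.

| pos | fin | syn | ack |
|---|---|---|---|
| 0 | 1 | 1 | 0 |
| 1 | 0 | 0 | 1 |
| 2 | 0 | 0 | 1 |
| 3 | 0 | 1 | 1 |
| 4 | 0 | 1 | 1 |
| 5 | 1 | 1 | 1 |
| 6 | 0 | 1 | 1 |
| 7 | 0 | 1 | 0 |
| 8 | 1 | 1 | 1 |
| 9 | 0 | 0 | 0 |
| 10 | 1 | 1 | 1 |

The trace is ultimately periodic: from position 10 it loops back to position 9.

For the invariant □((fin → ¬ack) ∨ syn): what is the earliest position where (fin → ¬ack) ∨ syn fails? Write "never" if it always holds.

(fin → ¬ack) ∨ syn holds at every position 0..10, and those are all the positions the trace ever visits, so the invariant □((fin → ¬ack) ∨ syn) is never violated.

never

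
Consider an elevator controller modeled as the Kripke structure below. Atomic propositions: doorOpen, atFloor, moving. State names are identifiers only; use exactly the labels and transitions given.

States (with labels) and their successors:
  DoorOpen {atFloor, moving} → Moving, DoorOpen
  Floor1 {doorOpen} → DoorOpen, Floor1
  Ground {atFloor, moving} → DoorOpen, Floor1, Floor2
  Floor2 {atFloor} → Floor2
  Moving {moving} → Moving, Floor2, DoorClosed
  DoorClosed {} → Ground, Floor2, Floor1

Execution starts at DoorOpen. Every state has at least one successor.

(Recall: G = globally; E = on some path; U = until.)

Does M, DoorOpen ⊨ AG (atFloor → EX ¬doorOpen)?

Holds

States satisfying atFloor → EX ¬doorOpen: {DoorOpen, Floor1, Ground, Floor2, Moving, DoorClosed}.
States satisfying AG (atFloor → EX ¬doorOpen): {DoorOpen, Floor1, Ground, Floor2, Moving, DoorClosed}.
Every state reachable from DoorOpen satisfies atFloor → EX ¬doorOpen.
DoorOpen ∈ Sat(AG (atFloor → EX ¬doorOpen)).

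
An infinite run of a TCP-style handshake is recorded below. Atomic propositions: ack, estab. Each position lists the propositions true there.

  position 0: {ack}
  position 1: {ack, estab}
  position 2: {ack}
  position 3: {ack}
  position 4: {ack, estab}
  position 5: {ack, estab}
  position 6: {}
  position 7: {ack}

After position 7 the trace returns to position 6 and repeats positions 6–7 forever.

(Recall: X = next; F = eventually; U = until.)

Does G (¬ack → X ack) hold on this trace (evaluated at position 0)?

Yes

¬ack → X ack holds at every position 0..7, and those are all positions ever visited, so G (¬ack → X ack) holds.
Positions where ¬ack holds: 6.
Check X ack at each: 6→ok.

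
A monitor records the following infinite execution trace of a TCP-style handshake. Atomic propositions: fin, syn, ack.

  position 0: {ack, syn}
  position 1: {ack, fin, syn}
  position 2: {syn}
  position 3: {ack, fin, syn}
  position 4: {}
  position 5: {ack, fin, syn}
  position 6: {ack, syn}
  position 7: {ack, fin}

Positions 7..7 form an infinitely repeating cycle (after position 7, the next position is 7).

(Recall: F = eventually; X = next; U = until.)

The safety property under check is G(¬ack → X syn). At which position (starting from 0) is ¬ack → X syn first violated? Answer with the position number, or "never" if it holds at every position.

¬ack → X syn holds at every position 0..7, and those are all the positions the trace ever visits, so the invariant G(¬ack → X syn) is never violated.

never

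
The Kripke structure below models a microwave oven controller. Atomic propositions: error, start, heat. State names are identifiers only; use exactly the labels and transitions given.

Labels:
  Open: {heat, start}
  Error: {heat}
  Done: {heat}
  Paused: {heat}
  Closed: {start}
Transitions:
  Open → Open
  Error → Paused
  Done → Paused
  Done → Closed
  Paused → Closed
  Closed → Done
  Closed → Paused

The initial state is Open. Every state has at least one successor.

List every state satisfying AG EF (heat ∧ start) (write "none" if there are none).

{Open}

States satisfying EF (heat ∧ start): {Open}.
States satisfying AG EF (heat ∧ start): {Open}.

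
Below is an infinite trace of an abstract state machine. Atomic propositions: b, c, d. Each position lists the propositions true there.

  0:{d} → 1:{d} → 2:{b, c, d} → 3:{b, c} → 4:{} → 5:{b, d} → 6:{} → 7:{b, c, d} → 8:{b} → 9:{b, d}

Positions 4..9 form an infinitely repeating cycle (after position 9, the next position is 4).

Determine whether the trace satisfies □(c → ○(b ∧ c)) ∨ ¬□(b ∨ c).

c → ○(b ∧ c) must hold at every position from 0 onward. It fails at position 3, so □(c → ○(b ∧ c)) is false.
Positions where c holds: 2, 3, 7.
Check ○(b ∧ c) at each: 2→ok, 3→fails, 7→fails.
At position 0: □(c → ○(b ∧ c)) is false; ¬□(b ∨ c) is true; so □(c → ○(b ∧ c)) ∨ ¬□(b ∨ c) is true.

Yes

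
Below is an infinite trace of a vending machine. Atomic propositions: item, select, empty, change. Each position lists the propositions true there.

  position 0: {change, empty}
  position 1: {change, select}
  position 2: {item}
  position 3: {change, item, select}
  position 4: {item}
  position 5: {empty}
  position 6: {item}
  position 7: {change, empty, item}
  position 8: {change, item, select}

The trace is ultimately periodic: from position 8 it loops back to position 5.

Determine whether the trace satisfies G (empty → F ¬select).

empty → F ¬select holds at every position 0..8, and those are all positions ever visited, so G (empty → F ¬select) holds.
Positions where empty holds: 0, 5, 7.
Check F ¬select at each: 0→ok, 5→ok, 7→ok.

Yes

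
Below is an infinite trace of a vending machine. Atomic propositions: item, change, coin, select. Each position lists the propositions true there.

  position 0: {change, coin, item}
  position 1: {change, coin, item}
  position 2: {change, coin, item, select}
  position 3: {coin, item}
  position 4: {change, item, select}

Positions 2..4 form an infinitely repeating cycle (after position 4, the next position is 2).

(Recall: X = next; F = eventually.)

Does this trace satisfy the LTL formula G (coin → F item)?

coin → F item holds at every position 0..4, and those are all positions ever visited, so G (coin → F item) holds.
Positions where coin holds: 0, 1, 2, 3.
Check F item at each: 0→ok, 1→ok, 2→ok, 3→ok.

Yes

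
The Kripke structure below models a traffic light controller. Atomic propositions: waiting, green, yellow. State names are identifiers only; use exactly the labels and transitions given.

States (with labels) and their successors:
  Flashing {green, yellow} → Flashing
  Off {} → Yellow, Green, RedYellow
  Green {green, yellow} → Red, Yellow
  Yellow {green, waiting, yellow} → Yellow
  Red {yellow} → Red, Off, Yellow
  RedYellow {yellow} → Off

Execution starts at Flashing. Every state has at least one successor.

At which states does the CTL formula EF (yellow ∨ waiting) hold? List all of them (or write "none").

States satisfying yellow ∨ waiting: {Flashing, Green, Yellow, Red, RedYellow}.
States satisfying EF (yellow ∨ waiting): {Flashing, Off, Green, Yellow, Red, RedYellow}.

{Flashing, Off, Green, Yellow, Red, RedYellow}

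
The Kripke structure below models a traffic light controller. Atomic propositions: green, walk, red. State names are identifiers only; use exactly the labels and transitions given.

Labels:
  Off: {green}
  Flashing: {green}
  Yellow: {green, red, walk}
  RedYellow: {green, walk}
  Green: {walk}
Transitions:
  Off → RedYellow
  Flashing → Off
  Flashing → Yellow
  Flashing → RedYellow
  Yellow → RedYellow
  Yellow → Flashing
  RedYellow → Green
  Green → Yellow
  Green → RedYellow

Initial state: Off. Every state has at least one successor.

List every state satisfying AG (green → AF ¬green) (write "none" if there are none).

none

States satisfying green → AF ¬green: {Off, RedYellow, Green}.
States satisfying AG (green → AF ¬green): ∅.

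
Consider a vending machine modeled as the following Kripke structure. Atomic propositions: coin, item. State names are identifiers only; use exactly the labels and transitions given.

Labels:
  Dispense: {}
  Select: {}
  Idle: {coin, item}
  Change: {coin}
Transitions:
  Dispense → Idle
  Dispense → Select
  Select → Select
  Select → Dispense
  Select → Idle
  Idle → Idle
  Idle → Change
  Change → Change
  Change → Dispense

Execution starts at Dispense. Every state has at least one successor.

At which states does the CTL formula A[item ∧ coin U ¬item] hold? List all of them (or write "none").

States satisfying item ∧ coin: {Idle}.
States satisfying ¬item: {Dispense, Select, Change}.
States satisfying A[item ∧ coin U ¬item]: {Dispense, Select, Change}.

{Dispense, Select, Change}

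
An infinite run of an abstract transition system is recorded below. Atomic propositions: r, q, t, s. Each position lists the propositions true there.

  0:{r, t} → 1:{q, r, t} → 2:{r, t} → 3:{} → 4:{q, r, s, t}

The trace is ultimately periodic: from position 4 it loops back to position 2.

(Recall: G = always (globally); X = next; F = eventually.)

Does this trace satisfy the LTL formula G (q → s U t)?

q → s U t holds at every position 0..4, and those are all positions ever visited, so G (q → s U t) holds.
Positions where q holds: 1, 4.
Check s U t at each: 1→ok, 4→ok.

Satisfied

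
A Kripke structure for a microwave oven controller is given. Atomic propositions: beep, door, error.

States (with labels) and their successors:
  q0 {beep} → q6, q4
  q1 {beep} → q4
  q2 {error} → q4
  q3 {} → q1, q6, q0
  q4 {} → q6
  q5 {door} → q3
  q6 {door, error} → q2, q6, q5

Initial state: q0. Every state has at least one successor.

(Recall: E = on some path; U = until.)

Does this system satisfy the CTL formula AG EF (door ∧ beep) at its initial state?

Violated

States satisfying EF (door ∧ beep): ∅.
States satisfying AG EF (door ∧ beep): ∅.
q0 is reachable from q0 and violates EF (door ∧ beep), so AG fails at q0.
q0 ∉ Sat(AG EF (door ∧ beep)).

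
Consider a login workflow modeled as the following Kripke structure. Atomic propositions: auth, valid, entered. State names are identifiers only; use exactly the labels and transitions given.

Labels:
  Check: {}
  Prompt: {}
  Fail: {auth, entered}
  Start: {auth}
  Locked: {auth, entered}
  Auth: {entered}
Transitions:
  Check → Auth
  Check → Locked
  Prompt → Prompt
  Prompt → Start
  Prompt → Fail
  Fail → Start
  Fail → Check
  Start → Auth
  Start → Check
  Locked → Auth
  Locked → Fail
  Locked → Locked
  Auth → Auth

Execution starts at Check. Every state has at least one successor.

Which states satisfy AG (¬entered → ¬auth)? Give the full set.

States satisfying ¬entered → ¬auth: {Check, Prompt, Fail, Locked, Auth}.
States satisfying AG (¬entered → ¬auth): {Auth}.

{Auth}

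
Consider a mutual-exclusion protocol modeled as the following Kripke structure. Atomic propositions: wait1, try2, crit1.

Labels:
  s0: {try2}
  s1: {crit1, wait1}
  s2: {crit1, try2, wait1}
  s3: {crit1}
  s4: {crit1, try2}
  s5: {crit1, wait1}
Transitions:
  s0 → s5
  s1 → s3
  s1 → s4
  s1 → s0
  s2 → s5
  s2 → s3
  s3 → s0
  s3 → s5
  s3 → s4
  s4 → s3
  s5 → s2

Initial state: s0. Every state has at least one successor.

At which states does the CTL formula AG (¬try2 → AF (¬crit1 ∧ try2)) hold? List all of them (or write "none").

States satisfying ¬try2 → AF (¬crit1 ∧ try2): {s0, s2, s4}.
States satisfying AG (¬try2 → AF (¬crit1 ∧ try2)): ∅.

none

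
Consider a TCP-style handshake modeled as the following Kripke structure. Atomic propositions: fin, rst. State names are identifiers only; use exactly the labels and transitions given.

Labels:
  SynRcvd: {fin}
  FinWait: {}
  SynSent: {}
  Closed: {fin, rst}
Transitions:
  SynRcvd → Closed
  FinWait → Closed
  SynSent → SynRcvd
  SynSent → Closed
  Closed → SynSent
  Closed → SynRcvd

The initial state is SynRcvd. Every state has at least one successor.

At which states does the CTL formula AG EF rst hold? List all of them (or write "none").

{SynRcvd, FinWait, SynSent, Closed}

States satisfying EF rst: {SynRcvd, FinWait, SynSent, Closed}.
States satisfying AG EF rst: {SynRcvd, FinWait, SynSent, Closed}.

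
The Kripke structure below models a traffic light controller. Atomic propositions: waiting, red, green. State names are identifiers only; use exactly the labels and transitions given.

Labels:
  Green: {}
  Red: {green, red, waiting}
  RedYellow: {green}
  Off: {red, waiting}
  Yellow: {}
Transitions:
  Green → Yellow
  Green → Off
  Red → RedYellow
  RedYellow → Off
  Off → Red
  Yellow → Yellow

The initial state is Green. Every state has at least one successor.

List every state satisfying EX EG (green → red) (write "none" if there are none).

{Green, Yellow}

States satisfying EG (green → red): {Green, Yellow}.
States satisfying EX EG (green → red): {Green, Yellow}.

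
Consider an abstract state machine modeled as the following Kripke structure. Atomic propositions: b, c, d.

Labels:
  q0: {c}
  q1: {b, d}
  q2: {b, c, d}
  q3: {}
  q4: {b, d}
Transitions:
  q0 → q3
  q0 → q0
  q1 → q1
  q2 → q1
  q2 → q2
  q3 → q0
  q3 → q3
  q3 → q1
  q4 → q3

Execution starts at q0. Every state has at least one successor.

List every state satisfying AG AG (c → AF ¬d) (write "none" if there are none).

States satisfying AG (c → AF ¬d): {q0, q1, q3, q4}.
States satisfying AG AG (c → AF ¬d): {q0, q1, q3, q4}.

{q0, q1, q3, q4}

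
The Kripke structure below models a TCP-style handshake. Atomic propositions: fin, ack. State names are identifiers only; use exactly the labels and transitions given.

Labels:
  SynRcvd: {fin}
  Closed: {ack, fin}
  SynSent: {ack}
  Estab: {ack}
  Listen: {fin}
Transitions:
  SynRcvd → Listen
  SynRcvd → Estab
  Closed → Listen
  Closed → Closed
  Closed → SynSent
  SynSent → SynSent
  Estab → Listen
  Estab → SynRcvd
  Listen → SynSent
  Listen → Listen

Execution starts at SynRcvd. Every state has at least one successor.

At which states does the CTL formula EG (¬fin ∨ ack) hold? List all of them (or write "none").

{Closed, SynSent}

States satisfying ¬fin ∨ ack: {Closed, SynSent, Estab}.
States satisfying EG (¬fin ∨ ack): {Closed, SynSent}.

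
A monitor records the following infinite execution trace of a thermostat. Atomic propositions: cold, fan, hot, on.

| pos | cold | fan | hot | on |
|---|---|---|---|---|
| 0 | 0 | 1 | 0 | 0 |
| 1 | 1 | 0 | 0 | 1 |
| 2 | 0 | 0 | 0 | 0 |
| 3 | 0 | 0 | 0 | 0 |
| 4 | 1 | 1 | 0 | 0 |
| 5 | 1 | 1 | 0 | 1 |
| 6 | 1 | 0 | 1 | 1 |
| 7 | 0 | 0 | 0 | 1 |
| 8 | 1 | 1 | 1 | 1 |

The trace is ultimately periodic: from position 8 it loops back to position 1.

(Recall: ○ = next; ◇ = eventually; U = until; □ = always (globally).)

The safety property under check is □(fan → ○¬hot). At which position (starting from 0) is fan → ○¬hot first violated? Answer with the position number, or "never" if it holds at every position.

5

Check fan → ○¬hot at each position in order: 0 ✓, 1 ✓, 2 ✓, 3 ✓, 4 ✓.
At position 5 the labels are {cold, fan, on} and the next position 6 has {cold, hot, on}, so fan → ○¬hot is false there. This is the first violation.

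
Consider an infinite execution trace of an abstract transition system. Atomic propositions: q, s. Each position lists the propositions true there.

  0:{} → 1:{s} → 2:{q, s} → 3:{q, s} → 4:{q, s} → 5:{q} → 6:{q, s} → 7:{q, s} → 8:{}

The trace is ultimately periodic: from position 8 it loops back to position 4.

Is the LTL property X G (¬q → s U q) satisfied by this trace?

The position after 0 is 1; G (¬q → s U q) is false there.

Violated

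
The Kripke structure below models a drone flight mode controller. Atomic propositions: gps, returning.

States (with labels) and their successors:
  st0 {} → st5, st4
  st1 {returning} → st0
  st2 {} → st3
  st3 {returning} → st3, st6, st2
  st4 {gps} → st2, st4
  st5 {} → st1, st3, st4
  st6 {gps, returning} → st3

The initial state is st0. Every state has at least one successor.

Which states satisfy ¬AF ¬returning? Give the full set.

States satisfying ¬returning: {st0, st2, st4, st5}.
States satisfying AF ¬returning: {st0, st1, st2, st4, st5}.
States satisfying ¬AF ¬returning: {st3, st6}.

{st3, st6}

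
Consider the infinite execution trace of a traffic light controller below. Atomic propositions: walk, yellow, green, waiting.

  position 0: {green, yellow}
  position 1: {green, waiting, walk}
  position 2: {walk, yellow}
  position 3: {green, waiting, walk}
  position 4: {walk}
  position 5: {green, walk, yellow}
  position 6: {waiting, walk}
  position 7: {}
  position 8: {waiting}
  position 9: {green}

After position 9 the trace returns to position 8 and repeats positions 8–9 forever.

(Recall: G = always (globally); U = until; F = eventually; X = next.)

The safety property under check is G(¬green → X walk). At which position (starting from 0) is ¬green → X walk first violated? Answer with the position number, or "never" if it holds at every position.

Check ¬green → X walk at each position in order: 0 ✓, 1 ✓, 2 ✓, 3 ✓, 4 ✓, 5 ✓.
At position 6 the labels are {waiting, walk} and the next position 7 has {}, so ¬green → X walk is false there. This is the first violation.

6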